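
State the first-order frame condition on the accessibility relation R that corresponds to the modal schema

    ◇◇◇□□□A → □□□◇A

∀x ∀y ∀z ((xR³y ∧ xR³z) → ∃w (yR³w ∧ zRw))

This is a Sahlqvist (Geach-type) schema ◇^3□^3A → □^3◇^1A.
First-order correspondent: ∀x ∀y ∀z ((xR³y ∧ xR³z) → ∃w (yR³w ∧ zRw)).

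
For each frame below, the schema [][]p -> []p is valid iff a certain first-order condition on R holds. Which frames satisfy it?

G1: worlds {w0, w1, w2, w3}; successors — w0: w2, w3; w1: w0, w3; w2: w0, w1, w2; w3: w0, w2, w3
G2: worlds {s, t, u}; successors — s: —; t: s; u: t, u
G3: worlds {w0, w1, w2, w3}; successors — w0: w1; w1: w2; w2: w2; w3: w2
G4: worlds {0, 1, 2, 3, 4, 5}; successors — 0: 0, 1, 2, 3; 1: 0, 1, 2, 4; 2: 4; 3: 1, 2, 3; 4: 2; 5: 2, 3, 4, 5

G1

The schema corresponds to density: forall x forall y (Rxy -> exists z (Rxz & Rzy)).
G1: holds.
G2: fails — Rts but no z with Rtz and Rzs.
G3: fails — Rw0w1 but no z with Rw0z and Rzw1.
G4: fails — R24 but no z with R2z and Rz4.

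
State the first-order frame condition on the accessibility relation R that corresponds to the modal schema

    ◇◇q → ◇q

∀x ∀y (xR²y → ∃w (y = w ∧ xRw))

This is a Sahlqvist (Geach-type) schema ◇^2□^0q → □^0◇^1q.
First-order correspondent: ∀x ∀y (xR²y → ∃w (y = w ∧ xRw)).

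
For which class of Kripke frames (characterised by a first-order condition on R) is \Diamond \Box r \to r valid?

symmetry

This is frame-equivalent to r → □◇r (substitute ¬r for r and contrapose).
Suppose r→□◇r is valid. Take Rxy and set V(r)={x}. Then r at x, so □◇r at x, so ◇r at y, so some z with Ryz has r; z=x, i.e. Ryx.
The converse is a direct semantic check.
So the correspondent is symmetry.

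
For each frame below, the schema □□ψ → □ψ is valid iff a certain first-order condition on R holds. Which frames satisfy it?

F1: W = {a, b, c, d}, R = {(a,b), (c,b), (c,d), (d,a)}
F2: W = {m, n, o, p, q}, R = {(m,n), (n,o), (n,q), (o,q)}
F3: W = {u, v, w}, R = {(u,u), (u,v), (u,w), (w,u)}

F3

This is the axiom for density; its first-order frame correspondent is ∀x ∀y (Rxy → ∃z (Rxz ∧ Rzy)).
F1: fails — Rda but no z with Rdz and Rza.
F2: fails — Rno but no z with Rnz and Rzo.
F3: satisfies the condition.
Valid on: F3.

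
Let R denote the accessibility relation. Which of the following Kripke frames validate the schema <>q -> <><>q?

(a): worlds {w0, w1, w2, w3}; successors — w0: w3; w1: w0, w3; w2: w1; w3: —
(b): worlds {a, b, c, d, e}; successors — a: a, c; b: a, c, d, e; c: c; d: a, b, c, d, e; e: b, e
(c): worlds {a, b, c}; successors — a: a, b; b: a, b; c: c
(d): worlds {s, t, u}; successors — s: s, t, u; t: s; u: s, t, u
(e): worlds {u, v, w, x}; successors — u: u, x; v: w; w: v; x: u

(b), (c), (d)

Frame correspondent (Sahlqvist): forall x forall y (xRy -> exists w (y = w & x R^2 w)) — i.e. a generalized confluence (Geach) condition.
(a): fails — w0Rw3 but no w with w3=w and w0R²w.
(b): ✓.
(c): ✓.
(d): ✓.
(e): fails — vRw but no t with w=t and vR²t.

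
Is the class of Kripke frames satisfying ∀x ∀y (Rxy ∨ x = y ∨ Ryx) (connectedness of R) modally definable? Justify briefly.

Modal frame validity is preserved under disjoint unions.
Take 3 disjoint single-world reflexive frames: each is trivially connected, but their disjoint union has 3 worlds with no edge between distinct components, so it is not connected.
So the class is not modally definable.

No — not modally definable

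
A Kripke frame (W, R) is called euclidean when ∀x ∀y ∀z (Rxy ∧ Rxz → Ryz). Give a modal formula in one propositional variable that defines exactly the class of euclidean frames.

This is the Euclidean property; the standard corresponding axiom is 5: ◇q → □◇q.
Suppose ◇q→□◇q is valid. Take Rxy, Rxz and set V(q)={y}. Then ◇q at x, so □◇q at x, so ◇q at z, so some w with Rzw has q; w=y, i.e. Rzy. By symmetry of the argument, Ryz.

◇q → □◇q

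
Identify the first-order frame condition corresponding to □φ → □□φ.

Suppose □φ→□□φ is valid. Take Rxy, Ryz and set V(φ)={w : Rxw}. Then □φ at x, so □□φ at x, so □φ at y, so φ at z, i.e. Rxz.

Transitivity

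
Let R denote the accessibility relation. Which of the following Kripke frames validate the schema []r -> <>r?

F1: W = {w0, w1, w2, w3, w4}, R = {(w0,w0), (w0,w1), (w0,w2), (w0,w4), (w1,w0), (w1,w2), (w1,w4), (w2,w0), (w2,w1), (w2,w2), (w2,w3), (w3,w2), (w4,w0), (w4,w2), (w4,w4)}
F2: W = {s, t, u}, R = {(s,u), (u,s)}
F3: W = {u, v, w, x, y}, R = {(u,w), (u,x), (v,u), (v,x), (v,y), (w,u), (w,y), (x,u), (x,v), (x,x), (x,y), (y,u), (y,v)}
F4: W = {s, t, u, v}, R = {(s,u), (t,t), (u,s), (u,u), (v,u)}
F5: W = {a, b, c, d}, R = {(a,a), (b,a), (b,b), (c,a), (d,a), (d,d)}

F1, F3, F4, F5

This is the axiom for seriality; its first-order frame correspondent is forall x exists y Rxy.
F1: condition met.
F2: fails — world t has no successor.
F3: condition met.
F4: condition met.
F5: condition met.
Valid on: F1, F3, F4, F5.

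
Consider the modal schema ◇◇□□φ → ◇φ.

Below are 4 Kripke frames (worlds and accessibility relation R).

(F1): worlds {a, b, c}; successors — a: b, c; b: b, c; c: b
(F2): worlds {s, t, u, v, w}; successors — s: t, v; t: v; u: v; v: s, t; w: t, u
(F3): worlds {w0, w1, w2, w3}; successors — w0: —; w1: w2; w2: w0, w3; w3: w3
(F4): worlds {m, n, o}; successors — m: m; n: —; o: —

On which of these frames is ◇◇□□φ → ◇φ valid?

This is the axiom for a generalized confluence (Geach) condition; its first-order frame correspondent is ∀x ∀y (xR²y → ∃w (yR²w ∧ xRw)).
(F1): condition met.
(F2): fails — tR²t but no w* with tR²w* and tRw*.
(F3): fails — w1R²w0 but no w with w0R²w and w1Rw.
(F4): condition met.
Valid on: (F1), (F4).

(F1), (F4)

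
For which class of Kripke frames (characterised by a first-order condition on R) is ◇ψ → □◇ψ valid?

The Euclidean property

Suppose ◇ψ→□◇ψ is valid. Take Rxy, Rxz and set V(ψ)={y}. Then ◇ψ at x, so □◇ψ at x, so ◇ψ at z, so some w with Rzw has ψ; w=y, i.e. Rzy. By symmetry of the argument, Ryz.
Conversely, on a frame with the Euclidean property the schema holds at every world under every valuation.
So the correspondent is the Euclidean property.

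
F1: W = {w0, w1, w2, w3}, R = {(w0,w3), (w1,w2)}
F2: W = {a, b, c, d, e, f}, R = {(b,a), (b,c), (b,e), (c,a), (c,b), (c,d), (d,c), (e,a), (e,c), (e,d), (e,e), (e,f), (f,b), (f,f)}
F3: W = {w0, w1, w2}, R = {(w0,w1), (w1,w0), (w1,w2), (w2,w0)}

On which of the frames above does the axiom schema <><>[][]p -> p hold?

Frame correspondent (Sahlqvist): forall x forall y (x R^2 y -> exists w (y R^2 w & x = w)) — i.e. a generalized confluence (Geach) condition.
F1: ✓.
F2: fails — bR²a but no w with aR²w and b=w.
F3: fails — w0R²w2 but no w with w2R²w and w0=w.

F1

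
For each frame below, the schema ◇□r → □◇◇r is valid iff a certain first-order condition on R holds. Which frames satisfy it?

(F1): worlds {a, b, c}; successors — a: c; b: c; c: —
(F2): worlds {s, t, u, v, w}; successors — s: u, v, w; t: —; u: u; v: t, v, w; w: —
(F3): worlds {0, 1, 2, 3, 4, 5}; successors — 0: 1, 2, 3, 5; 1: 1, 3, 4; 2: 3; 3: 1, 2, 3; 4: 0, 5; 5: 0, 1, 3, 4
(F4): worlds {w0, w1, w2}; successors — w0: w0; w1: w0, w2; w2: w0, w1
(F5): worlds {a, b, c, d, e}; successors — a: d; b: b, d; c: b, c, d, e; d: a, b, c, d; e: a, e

Frame correspondent (Sahlqvist): ∀x ∀y ∀z ((xRy ∧ xRz) → ∃w (yRw ∧ zR²w)) — i.e. a generalized confluence (Geach) condition.
(F1): fails — aRc, aRc but no w with cRw and cR²w.
(F2): fails — sRu, sRv but no w* with uRw* and vR²w*.
(F3): fails — 1R4, 1R3 but no w with 4Rw and 3R²w.
(F4): condition met.
(F5): condition met.
Valid on: (F4), (F5).

(F4), (F5)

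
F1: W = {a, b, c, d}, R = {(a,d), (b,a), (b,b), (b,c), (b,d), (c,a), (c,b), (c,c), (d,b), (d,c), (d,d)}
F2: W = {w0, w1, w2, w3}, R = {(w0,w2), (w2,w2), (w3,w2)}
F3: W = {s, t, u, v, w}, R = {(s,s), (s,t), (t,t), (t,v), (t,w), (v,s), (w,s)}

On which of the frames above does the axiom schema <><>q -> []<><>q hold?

F2

Frame correspondent (Sahlqvist): forall x forall y forall z ((x R^2 y & xRz) -> exists w (y = w & z R^2 w)) — i.e. a generalized confluence (Geach) condition.
F1: fails — bR²a, bRa but no w with a=w and aR²w.
F2: ✓.
F3: fails — tR²v, tRv but no w* with v=w* and vR²w*.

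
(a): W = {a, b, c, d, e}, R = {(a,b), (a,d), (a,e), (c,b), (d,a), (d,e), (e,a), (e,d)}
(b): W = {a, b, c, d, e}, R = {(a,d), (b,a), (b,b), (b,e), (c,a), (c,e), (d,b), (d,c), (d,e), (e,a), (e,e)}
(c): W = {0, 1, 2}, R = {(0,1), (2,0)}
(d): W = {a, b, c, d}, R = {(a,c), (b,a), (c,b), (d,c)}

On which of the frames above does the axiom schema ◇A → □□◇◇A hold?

(d)

The schema corresponds to a generalized confluence (Geach) condition: ∀x ∀y ∀z ((xRy ∧ xR²z) → ∃w (y = w ∧ zR²w)).
(a): fails — aRb, aR²a but no w with b=w and aR²w.
(b): fails — bRa, bR²a but no w with a=w and aR²w.
(c): fails — 2R0, 2R²1 but no w with 0=w and 1R²w.
(d): holds.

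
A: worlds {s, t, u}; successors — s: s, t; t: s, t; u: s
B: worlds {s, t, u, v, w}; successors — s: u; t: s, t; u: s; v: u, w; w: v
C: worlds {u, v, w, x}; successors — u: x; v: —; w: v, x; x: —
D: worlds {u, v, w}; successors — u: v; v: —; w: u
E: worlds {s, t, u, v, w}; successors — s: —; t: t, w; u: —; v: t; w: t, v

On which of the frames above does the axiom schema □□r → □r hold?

A

This is the axiom for density; its first-order frame correspondent is ∀x ∀y (Rxy → ∃z (Rxz ∧ Rzy)).
A: holds.
B: fails — Rvw but no z with Rvz and Rzw.
C: fails — Rwv but no z with Rwz and Rzv.
D: fails — Ruv but no z with Ruz and Rzv.
E: fails — Rwv but no z with Rwz and Rzv.
Valid on: A.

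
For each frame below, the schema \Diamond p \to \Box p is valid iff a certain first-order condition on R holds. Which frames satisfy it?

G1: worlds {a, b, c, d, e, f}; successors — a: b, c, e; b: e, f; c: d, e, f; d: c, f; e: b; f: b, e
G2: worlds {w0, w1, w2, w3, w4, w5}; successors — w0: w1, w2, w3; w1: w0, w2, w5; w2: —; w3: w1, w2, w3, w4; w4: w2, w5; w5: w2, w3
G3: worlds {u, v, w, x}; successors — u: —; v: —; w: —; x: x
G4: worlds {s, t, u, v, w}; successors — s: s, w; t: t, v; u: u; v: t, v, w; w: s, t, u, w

The schema corresponds to partial functionality: \forall x \forall y \forall z (Rxy \wedge Rxz \to y = z).
G1: fails — a sees both b and c.
G2: fails — w0 sees both w1 and w2.
G3: holds.
G4: fails — s sees both s and w.

G3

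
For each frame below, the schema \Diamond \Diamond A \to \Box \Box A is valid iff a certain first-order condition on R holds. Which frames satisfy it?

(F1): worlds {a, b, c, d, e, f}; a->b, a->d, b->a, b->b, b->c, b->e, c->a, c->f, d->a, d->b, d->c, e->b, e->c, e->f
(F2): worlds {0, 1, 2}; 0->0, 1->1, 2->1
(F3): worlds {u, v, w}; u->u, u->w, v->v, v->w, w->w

The schema corresponds to a generalized confluence (Geach) condition: \forall x \forall y \forall z ((x R^2 y \wedge x R^2 z) \to \exists w (y = w \wedge z = w)).
(F1): fails — aR²a, aR²b but a ≠ b.
(F2): holds.
(F3): fails — uR²u, uR²w but u ≠ w.

(F2)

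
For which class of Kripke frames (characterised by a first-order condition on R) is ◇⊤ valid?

seriality: ∀x ∃y Rxy

◇⊤ holds at w iff w has a successor, so frame-validity of ◇⊤ is exactly seriality. Equivalently via □ψ → ◇ψ:
Suppose □ψ→◇ψ is valid. At any x set V(ψ)=W. Then □ψ at x, so ◇ψ at x, so x has a successor.
The converse is a direct semantic check.
Frame condition: ∀x ∃y Rxy.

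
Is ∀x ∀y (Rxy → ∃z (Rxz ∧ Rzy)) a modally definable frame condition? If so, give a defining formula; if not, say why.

Definable; □□r → □r defines it

The condition is density. A defining modal formula is □□r → □r.
Suppose □□r→□r is valid. Take Rxy and set V(r)={w : xR²w}. Then □□r at x, so □r at x, so r at y, i.e. ∃z(Rxz∧Rzy).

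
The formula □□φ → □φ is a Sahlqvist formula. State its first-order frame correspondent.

Suppose □□φ→□φ is valid. Take Rxy and set V(φ)={w : xR²w}. Then □□φ at x, so □φ at x, so φ at y, i.e. ∃z(Rxz∧Rzy).
The converse is a direct semantic check.
Frame condition: ∀x ∀y (Rxy → ∃z (Rxz ∧ Rzy)).

density: ∀x ∀y (Rxy → ∃z (Rxz ∧ Rzy))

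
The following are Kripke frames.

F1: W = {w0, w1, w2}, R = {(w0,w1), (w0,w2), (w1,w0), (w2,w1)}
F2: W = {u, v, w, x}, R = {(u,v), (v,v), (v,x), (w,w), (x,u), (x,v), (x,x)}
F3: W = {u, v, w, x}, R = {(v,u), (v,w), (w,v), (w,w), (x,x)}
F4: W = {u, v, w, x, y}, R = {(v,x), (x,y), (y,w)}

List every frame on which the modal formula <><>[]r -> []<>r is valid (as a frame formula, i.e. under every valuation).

F2

The schema corresponds to a generalized confluence (Geach) condition: forall x forall y forall z ((x R^2 y & xRz) -> exists w (yRw & zRw)).
F1: fails — w0R²w0, w0Rw1 but no w with w0Rw and w1Rw.
F2: condition met.
F3: fails — vR²v, vRu but no t with vRt and uRt.
F4: fails — vR²y, vRx but no t with yRt and xRt.
Valid on: F2.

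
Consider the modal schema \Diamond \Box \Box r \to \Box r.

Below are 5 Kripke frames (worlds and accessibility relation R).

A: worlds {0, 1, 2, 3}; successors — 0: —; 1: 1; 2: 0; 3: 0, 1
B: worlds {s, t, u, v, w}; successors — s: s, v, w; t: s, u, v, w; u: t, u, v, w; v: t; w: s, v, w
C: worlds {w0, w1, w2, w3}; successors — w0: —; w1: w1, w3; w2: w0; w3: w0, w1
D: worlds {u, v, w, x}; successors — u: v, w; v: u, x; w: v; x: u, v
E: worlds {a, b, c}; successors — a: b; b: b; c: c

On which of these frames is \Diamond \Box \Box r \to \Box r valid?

E

This is the axiom for a generalized confluence (Geach) condition; its first-order frame correspondent is \forall x \forall y \forall z ((xRy \wedge xRz) \to \exists w (y R^2 w \wedge z = w)).
A: fails — 2R0, 2R0 but no w with 0R²w and 0=w.
B: fails — tRs, tRu but no w* with sR²w* and u=w*.
C: fails — w2Rw0, w2Rw0 but no w with w0R²w and w0=w.
D: fails — uRw, uRv but no t with wR²t and v=t.
E: condition met.
Valid on: E.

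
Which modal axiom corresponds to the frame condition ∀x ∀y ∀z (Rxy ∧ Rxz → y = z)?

The condition is partial functionality. The CD schema ◇s → □s defines it.
Suppose ◇s→□s is valid. Take Rxy, Rxz and set V(s)={y}. Then ◇s at x, so □s at x, so s at z, i.e. z=y.

◇s → □s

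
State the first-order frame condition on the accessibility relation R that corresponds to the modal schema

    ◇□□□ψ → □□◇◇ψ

This is a Sahlqvist (Geach-type) schema ◇^1□^3ψ → □^2◇^2ψ.
Minimal-valuation argument: fix x; take any y with xR^1y and any z with xR^2z. Set V(ψ) to the set of worlds R-reachable from y in exactly 3 steps. Then □^3ψ holds at y, so the antecedent holds at x; validity forces ◇^2ψ at z, giving a w with zR^2w and yR^3w.
First-order correspondent: ∀x ∀y ∀z ((xRy ∧ xR²z) → ∃w (yR³w ∧ zR²w)).

∀x ∀y ∀z ((xRy ∧ xR²z) → ∃w (yR³w ∧ zR²w))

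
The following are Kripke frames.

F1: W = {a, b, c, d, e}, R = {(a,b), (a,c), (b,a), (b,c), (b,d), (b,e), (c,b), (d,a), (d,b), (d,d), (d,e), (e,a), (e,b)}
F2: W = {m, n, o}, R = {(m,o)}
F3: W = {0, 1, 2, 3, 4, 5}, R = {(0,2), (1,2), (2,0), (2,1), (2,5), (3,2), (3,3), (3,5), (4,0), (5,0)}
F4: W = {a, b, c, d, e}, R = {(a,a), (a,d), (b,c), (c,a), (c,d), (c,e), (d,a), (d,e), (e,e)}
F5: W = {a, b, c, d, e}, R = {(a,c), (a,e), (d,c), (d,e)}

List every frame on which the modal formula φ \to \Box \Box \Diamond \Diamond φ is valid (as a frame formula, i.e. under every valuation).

F2, F5

This is the axiom for a generalized confluence (Geach) condition; its first-order frame correspondent is \forall x \forall z (x R^2 z \to \exists w (x = w \wedge z R^2 w)).
F1: fails — bR²c but no w with b=w and cR²w.
F2: condition met.
F3: fails — 0R²5 but no w with 0=w and 5R²w.
F4: fails — aR²e but no w with a=w and eR²w.
F5: condition met.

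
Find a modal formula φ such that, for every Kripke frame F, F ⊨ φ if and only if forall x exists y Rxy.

This is seriality; the standard corresponding axiom is D: □s → ◇s.

□s → ◇s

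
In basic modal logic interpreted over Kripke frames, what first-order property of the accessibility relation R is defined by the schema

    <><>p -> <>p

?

transitivity: forall x forall y forall z (Rxy & Ryz -> Rxz)

Replacing p by ¬p and contraposing gives the equivalent schema □p → □□p.
Suppose □p→□□p is valid. Take Rxy, Ryz and set V(p)={w : Rxw}. Then □p at x, so □□p at x, so □p at y, so p at z, i.e. Rxz.
Conversely, on a frame with transitivity the schema holds at every world under every valuation.
Frame condition: forall x forall y forall z (Rxy & Ryz -> Rxz).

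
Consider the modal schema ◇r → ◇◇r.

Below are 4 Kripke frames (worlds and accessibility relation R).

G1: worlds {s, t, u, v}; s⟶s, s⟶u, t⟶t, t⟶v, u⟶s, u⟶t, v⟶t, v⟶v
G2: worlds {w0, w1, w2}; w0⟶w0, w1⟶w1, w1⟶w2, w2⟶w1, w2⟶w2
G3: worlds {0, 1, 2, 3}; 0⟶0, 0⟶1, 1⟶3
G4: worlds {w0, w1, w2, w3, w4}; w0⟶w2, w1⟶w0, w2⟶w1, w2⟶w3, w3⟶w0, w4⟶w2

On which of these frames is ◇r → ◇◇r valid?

G1, G2

Frame correspondent (Sahlqvist): ∀x ∀y (xRy → ∃w (y = w ∧ xR²w)) — i.e. a generalized confluence (Geach) condition.
G1: condition met.
G2: condition met.
G3: fails — 1R3 but no w with 3=w and 1R²w.
G4: fails — w0Rw2 but no w with w2=w and w0R²w.
Valid on: G1, G2.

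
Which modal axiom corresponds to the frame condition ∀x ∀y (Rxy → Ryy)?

This is shift-reflexivity; the standard corresponding axiom is T□: □(□ψ → ψ).
Suppose □(□ψ→ψ) is valid. Take Rxy and set V(ψ)={w : Ryw}. Then at y, □ψ holds; since □(□ψ→ψ) at x, □ψ→ψ at y, so ψ at y, i.e. Ryy.

□(□ψ → ψ)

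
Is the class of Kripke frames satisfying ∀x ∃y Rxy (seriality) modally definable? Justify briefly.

Definable; □r → ◇r defines it

This is a Sahlqvist condition; the D axiom □r → ◇r defines it.
Suppose □r→◇r is valid. At any x set V(r)=W. Then □r at x, so ◇r at x, so x has a successor.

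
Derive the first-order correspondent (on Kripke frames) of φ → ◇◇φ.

∀x ∃w (x = w ∧ xR²w)

This is a Sahlqvist (Geach-type) schema ◇^0□^0φ → □^0◇^2φ.
Minimal-valuation argument: fix x; take any y with xR^0y and any z with xR^0z. Set V(φ) to the set of worlds R-reachable from y in exactly 0 steps. Then □^0φ holds at y, so the antecedent holds at x; validity forces ◇^2φ at z, giving a w with zR^2w and yR^0w.
First-order correspondent: ∀x ∃w (x = w ∧ xR²w).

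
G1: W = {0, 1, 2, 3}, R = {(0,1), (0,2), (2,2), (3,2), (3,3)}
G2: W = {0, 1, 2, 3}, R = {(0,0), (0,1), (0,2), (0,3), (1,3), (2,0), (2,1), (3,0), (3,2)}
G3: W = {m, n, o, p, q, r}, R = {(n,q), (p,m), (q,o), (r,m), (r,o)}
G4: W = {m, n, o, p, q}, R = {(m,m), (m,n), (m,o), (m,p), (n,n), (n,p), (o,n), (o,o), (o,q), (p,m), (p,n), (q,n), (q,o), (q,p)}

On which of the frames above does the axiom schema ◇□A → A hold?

none

This is the axiom for symmetry; its first-order frame correspondent is ∀x ∀y (Rxy → Ryx).
G1: fails — R32 but not R23.
G2: fails — R32 but not R23.
G3: fails — Rpm but not Rmp.
G4: fails — Ron but not Rno.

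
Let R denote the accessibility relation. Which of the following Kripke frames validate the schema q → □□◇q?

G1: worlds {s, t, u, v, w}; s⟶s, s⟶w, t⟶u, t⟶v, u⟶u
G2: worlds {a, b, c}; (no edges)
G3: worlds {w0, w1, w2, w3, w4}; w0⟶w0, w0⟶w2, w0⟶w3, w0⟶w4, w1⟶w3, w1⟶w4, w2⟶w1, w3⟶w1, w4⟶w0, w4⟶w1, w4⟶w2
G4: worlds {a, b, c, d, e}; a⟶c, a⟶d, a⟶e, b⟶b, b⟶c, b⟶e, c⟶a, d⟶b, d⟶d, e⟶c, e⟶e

G2

This is the axiom for a generalized confluence (Geach) condition; its first-order frame correspondent is ∀x ∀z (xR²z → ∃w (x = w ∧ zRw)).
G1: fails — sR²w but no w* with s=w* and wRw*.
G2: ✓.
G3: fails — w0R²w1 but no w with w0=w and w1Rw.
G4: fails — aR²a but no w with a=w and aRw.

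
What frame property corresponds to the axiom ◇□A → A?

This is frame-equivalent to A → □◇A (substitute ¬A for A and contrapose).
Suppose A→□◇A is valid. Take Rxy and set V(A)={x}. Then A at x, so □◇A at x, so ◇A at y, so some z with Ryz has A; z=x, i.e. Ryx.

Symmetry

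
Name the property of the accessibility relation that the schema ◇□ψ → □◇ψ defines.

Suppose ◇□ψ→□◇ψ is valid. Take Rxy, Rxz and set V(ψ)={w : Ryw}. Then □ψ at y so ◇□ψ at x, so □◇ψ at x, so ◇ψ at z, giving w with Rzw and Ryw.

convergence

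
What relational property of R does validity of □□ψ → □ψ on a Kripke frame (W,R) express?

density: ∀x ∀y (Rxy → ∃z (Rxz ∧ Rzy))

Suppose □□ψ→□ψ is valid. Take Rxy and set V(ψ)={w : xR²w}. Then □□ψ at x, so □ψ at x, so ψ at y, i.e. ∃z(Rxz∧Rzy).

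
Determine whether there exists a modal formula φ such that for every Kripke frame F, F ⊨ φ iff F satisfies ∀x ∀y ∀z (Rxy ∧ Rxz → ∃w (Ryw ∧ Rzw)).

The condition is convergence. A defining modal formula is ◇□p → □◇p.

Definable; ◇□p → □◇p defines it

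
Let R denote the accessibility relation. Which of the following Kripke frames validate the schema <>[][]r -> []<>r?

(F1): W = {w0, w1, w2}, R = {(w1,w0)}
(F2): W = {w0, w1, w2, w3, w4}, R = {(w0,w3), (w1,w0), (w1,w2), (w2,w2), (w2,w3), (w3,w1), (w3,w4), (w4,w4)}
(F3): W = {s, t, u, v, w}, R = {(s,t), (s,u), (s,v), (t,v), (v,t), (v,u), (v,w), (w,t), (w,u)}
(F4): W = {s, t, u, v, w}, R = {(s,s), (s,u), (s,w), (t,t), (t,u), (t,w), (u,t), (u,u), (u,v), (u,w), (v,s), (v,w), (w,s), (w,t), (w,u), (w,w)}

Frame correspondent (Sahlqvist): forall x forall y forall z ((xRy & xRz) -> exists w (y R^2 w & zRw)) — i.e. a generalized confluence (Geach) condition.
(F1): fails — w1Rw0, w1Rw0 but no w with w0R²w and w0Rw.
(F2): fails — w1Rw0, w1Rw0 but no w with w0R²w and w0Rw.
(F3): fails — sRt, sRt but no w* with tR²w* and tRw*.
(F4): ✓.

(F4)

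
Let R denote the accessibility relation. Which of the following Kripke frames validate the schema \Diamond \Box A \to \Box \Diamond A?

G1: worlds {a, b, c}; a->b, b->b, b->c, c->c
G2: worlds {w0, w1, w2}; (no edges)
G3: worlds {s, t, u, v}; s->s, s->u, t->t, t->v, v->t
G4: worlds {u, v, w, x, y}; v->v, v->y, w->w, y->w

G1, G2

Frame correspondent (Sahlqvist): \forall x \forall y \forall z (Rxy \wedge Rxz \to \exists w (Ryw \wedge Rzw)) — i.e. convergence.
G1: holds.
G2: holds.
G3: fails — Rsu and Rsu but u and u have no common successor.
G4: fails — Rvv and Rvy but v and y have no common successor.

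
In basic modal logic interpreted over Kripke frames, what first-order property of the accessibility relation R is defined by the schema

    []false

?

emptiness of R: forall x forall y ~Rxy

This is the Ver axiom.
Its frame correspondent is emptiness of R — forall x forall y ~Rxy.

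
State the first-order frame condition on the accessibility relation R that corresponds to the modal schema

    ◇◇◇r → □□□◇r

This is a Sahlqvist (Geach-type) schema ◇^3□^0r → □^3◇^1r.
First-order correspondent: ∀x ∀y ∀z ((xR³y ∧ xR³z) → ∃w (y = w ∧ zRw)).

∀x ∀y ∀z ((xR³y ∧ xR³z) → ∃w (y = w ∧ zRw))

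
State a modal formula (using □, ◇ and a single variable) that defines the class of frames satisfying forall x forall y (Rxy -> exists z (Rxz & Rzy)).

□□p → □p

The condition is density. The C4 schema □□p → □p defines it.
Suppose □□p→□p is valid. Take Rxy and set V(p)={w : xR²w}. Then □□p at x, so □p at x, so p at y, i.e. ∃z(Rxz∧Rzy).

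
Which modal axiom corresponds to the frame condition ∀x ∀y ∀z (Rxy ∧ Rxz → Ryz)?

◇ψ → □◇ψ

This is the Euclidean property; the standard corresponding axiom is 5: ◇ψ → □◇ψ.
Suppose ◇ψ→□◇ψ is valid. Take Rxy, Rxz and set V(ψ)={y}. Then ◇ψ at x, so □◇ψ at x, so ◇ψ at z, so some w with Rzw has ψ; w=y, i.e. Rzy. By symmetry of the argument, Ryz.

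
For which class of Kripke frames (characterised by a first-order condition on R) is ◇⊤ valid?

Seriality

◇⊤ holds at w iff w has a successor, so frame-validity of ◇⊤ is exactly seriality. Equivalently via □q → ◇q:
Suppose □q→◇q is valid. At any x set V(q)=W. Then □q at x, so ◇q at x, so x has a successor.
Conversely, on a frame with seriality the schema holds at every world under every valuation.
Frame condition: ∀x ∃y Rxy.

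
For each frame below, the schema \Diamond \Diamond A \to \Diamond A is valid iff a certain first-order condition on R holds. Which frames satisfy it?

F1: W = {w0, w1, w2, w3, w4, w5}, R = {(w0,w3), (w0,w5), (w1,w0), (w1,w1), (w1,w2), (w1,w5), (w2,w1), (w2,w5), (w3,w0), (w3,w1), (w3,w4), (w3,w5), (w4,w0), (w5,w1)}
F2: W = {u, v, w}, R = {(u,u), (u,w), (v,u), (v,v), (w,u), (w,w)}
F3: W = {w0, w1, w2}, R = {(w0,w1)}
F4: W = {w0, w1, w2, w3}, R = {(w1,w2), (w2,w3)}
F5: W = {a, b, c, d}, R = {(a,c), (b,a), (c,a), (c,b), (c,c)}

The schema corresponds to transitivity: \forall x \forall y \forall z (Rxy \wedge Ryz \to Rxz).
F1: fails — Rw1w0 and Rw0w3 but not Rw1w3.
F2: fails — Rvu and Ruw but not Rvw.
F3: condition met.
F4: fails — Rw1w2 and Rw2w3 but not Rw1w3.
F5: fails — Rba and Rac but not Rbc.

F3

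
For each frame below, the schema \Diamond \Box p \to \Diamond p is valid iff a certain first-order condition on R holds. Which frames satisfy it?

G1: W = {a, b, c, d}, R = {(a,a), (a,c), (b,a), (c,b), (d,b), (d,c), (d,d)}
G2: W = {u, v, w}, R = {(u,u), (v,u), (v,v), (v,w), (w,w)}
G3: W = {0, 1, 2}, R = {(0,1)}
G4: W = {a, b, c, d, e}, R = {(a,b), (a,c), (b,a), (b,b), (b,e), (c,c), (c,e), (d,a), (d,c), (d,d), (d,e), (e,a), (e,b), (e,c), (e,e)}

G2, G4

The schema corresponds to a generalized confluence (Geach) condition: \forall x \forall y (xRy \to \exists w (yRw \wedge xRw)).
G1: fails — aRc but no w with cRw and aRw.
G2: holds.
G3: fails — 0R1 but no w with 1Rw and 0Rw.
G4: holds.
Valid on: G2, G4.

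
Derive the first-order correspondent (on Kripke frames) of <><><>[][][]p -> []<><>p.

This is a Sahlqvist (Geach-type) schema ◇^3□^3p → □^1◇^2p.
First-order correspondent: forall x forall y forall z ((x R^3 y & xRz) -> exists w (y R^3 w & z R^2 w)).

forall x forall y forall z ((x R^3 y & xRz) -> exists w (y R^3 w & z R^2 w))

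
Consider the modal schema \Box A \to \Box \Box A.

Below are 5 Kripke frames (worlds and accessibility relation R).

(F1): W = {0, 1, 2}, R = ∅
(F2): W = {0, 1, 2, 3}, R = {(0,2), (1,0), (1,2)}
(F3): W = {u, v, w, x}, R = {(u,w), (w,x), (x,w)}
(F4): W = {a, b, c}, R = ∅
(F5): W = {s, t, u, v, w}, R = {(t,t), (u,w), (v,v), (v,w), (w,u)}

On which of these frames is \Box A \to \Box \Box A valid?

(F1), (F2), (F4)

The schema corresponds to transitivity: \forall x \forall y \forall z (Rxy \wedge Ryz \to Rxz).
(F1): satisfies the condition.
(F2): satisfies the condition.
(F3): fails — Rxw and Rwx but not Rxx.
(F4): satisfies the condition.
(F5): fails — Rwu and Ruw but not Rww.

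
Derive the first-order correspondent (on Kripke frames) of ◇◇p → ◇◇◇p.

This is a Sahlqvist (Geach-type) schema ◇^2□^0p → □^0◇^3p.
First-order correspondent: ∀x ∀y (xR²y → ∃w (y = w ∧ xR³w)).

∀x ∀y (xR²y → ∃w (y = w ∧ xR³w))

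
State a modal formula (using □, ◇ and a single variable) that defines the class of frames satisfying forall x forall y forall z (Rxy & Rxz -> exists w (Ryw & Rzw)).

◇□p → □◇p

This is convergence; the standard corresponding axiom is .2: ◇□p → □◇p.
Suppose ◇□p→□◇p is valid. Take Rxy, Rxz and set V(p)={w : Ryw}. Then □p at y so ◇□p at x, so □◇p at x, so ◇p at z, giving w with Rzw and Ryw.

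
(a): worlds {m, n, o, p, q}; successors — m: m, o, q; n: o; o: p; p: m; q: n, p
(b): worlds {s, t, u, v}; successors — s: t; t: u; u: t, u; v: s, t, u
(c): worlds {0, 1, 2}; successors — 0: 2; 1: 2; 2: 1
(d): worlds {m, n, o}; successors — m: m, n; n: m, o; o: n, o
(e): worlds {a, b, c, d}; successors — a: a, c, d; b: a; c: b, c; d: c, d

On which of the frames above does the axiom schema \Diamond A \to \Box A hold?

Frame correspondent (Sahlqvist): \forall x \forall y \forall z (Rxy \wedge Rxz \to y = z) — i.e. partial functionality.
(a): fails — m sees both m and o.
(b): fails — u sees both t and u.
(c): condition met.
(d): fails — m sees both m and n.
(e): fails — a sees both a and c.
Valid on: (c).

(c)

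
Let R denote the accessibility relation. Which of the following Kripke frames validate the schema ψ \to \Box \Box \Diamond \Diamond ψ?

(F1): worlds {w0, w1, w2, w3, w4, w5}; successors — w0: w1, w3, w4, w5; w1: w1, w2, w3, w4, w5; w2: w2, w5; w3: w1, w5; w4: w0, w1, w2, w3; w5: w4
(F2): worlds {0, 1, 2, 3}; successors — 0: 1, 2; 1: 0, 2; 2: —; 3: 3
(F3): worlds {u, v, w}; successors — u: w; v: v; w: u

(F3)

This is the axiom for a generalized confluence (Geach) condition; its first-order frame correspondent is \forall x \forall z (x R^2 z \to \exists w (x = w \wedge z R^2 w)).
(F1): fails — w0R²w2 but no w with w0=w and w2R²w.
(F2): fails — 0R²2 but no w with 0=w and 2R²w.
(F3): ✓.
Valid on: (F3).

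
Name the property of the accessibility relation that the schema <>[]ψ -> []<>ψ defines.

convergence: forall x forall y forall z (Rxy & Rxz -> exists w (Ryw & Rzw))

Suppose ◇□ψ→□◇ψ is valid. Take Rxy, Rxz and set V(ψ)={w : Ryw}. Then □ψ at y so ◇□ψ at x, so □◇ψ at x, so ◇ψ at z, giving w with Rzw and Ryw.
Conversely, on a frame with convergence the schema holds at every world under every valuation.
Frame condition: forall x forall y forall z (Rxy & Rxz -> exists w (Ryw & Rzw)).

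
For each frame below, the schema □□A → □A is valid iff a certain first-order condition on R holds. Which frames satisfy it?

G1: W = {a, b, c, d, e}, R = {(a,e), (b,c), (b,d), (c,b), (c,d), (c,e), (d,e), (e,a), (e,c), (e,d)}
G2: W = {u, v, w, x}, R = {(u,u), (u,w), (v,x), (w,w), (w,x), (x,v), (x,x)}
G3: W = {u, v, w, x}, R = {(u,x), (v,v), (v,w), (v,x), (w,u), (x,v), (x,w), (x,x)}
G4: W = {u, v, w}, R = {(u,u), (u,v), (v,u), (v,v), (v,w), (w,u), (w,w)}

G2, G4

This is the axiom for density; its first-order frame correspondent is ∀x ∀y (Rxy → ∃z (Rxz ∧ Rzy)).
G1: fails — Rbc but no z with Rbz and Rzc.
G2: condition met.
G3: fails — Rwu but no z with Rwz and Rzu.
G4: condition met.
Valid on: G2, G4.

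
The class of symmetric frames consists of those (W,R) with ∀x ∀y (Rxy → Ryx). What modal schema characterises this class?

ψ → □◇ψ

This is symmetry; the standard corresponding axiom is B: ψ → □◇ψ.
Suppose ψ→□◇ψ is valid. Take Rxy and set V(ψ)={x}. Then ψ at x, so □◇ψ at x, so ◇ψ at y, so some z with Ryz has ψ; z=x, i.e. Ryx.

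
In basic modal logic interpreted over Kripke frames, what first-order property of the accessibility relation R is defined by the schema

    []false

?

emptiness of R

□⊥ is valid iff no world has any successor (otherwise □⊥ fails at any world with one).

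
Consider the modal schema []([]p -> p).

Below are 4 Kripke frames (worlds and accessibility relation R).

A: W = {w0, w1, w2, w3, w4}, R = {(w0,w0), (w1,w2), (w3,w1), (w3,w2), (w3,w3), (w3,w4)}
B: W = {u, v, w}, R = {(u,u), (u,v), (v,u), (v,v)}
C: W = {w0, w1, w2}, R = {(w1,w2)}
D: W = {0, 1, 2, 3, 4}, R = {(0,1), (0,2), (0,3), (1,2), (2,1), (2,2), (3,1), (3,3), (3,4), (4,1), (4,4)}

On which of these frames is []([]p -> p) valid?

B

The schema corresponds to shift-reflexivity: forall x forall y (Rxy -> Ryy).
A: fails — Rw1w2 but not Rw2w2.
B: holds.
C: fails — Rw1w2 but not Rw2w2.
D: fails — R01 but not R11.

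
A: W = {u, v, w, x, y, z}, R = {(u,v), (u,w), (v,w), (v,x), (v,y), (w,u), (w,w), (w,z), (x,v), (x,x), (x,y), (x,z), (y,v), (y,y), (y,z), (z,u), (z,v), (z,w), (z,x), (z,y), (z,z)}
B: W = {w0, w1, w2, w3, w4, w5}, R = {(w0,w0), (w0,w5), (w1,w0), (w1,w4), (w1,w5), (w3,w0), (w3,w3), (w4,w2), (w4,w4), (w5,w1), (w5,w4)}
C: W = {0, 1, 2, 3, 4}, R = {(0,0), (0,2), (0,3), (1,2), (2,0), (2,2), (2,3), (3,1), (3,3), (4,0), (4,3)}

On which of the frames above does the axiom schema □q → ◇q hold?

The schema corresponds to seriality: ∀x ∃y Rxy.
A: condition met.
B: fails — world w2 has no successor.
C: condition met.
Valid on: A, C.

A, C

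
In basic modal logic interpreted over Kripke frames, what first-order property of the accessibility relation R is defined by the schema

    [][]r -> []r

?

density

This is the C4 axiom.
It corresponds to density: forall x forall y (Rxy -> exists z (Rxz & Rzy)).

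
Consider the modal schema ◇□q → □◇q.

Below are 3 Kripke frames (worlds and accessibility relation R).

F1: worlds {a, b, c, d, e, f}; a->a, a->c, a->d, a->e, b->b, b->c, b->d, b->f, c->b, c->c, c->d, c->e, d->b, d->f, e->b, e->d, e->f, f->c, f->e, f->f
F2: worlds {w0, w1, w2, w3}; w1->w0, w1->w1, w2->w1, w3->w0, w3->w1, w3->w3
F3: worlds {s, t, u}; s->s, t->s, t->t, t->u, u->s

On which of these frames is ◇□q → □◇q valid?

F3

The schema corresponds to convergence: ∀x ∀y ∀z (Rxy ∧ Rxz → ∃w (Ryw ∧ Rzw)).
F1: fails — Raa and Rad but a and d have no common successor.
F2: fails — Rw1w1 and Rw1w0 but w1 and w0 have no common successor.
F3: condition met.
Valid on: F3.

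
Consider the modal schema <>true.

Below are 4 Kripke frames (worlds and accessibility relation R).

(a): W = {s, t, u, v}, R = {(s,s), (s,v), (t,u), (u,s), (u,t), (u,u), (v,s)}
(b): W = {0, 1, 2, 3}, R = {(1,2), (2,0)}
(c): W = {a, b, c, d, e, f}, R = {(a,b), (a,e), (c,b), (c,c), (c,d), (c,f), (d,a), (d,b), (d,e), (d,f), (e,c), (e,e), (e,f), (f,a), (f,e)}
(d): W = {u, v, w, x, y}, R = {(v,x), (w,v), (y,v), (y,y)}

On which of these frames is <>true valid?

(a)

The schema corresponds to seriality: forall x exists y Rxy.
(a): condition met.
(b): fails — world 0 has no successor.
(c): fails — world b has no successor.
(d): fails — world u has no successor.
Valid on: (a).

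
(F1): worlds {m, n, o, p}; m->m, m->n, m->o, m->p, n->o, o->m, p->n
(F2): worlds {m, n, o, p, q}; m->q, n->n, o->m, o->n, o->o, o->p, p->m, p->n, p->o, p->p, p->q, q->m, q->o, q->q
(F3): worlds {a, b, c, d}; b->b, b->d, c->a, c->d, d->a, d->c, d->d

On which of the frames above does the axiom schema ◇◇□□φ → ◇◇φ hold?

(F1), (F2)

The schema corresponds to a generalized confluence (Geach) condition: ∀x ∀y (xR²y → ∃w (yR²w ∧ xR²w)).
(F1): condition met.
(F2): condition met.
(F3): fails — bR²a but no w with aR²w and bR²w.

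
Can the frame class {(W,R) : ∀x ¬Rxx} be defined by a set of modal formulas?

Not definable by any modal formula

Any modally definable frame class is closed under surjective bounded morphisms.
The 3-cycle (worlds a,b,c with a→b→c→a) is irreflexive, and the map sending every world to a single reflexive point • is a surjective bounded morphism (forth: every edge maps to (•,•); back: every world has a successor). So any modal formula valid on the 3-cycle is also valid on the reflexive point, which is not irreflexive.
Hence irreflexivity is not modally definable.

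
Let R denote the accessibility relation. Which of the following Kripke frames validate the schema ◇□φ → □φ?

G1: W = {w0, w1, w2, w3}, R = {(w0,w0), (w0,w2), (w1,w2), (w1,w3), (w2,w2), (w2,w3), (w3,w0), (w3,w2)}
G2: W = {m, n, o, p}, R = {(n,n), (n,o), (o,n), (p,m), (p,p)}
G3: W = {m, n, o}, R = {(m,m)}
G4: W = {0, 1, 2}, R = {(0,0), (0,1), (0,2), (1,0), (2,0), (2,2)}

G3

Frame correspondent (Sahlqvist): ∀x ∀y ∀z (Rxy ∧ Rxz → Ryz) — i.e. the Euclidean property.
G1: fails — Rw0w2 and Rw0w0 but not Rw2w0.
G2: fails — Rno and Rno but not Roo.
G3: condition met.
G4: fails — R02 and R01 but not R21.
Valid on: G3.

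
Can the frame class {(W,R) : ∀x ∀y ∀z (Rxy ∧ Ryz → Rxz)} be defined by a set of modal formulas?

Yes: it is transitivity, defined by the 4 schema □r → □□r.

Definable; □r → □□r defines it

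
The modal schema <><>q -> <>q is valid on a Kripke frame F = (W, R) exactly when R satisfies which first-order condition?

transitivity: forall x forall y forall z (Rxy & Ryz -> Rxz)

Replacing q by ¬q and contraposing gives the equivalent schema □q → □□q.
Suppose □q→□□q is valid. Take Rxy, Ryz and set V(q)={w : Rxw}. Then □q at x, so □□q at x, so □q at y, so q at z, i.e. Rxz.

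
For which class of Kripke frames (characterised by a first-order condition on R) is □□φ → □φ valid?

This schema is the C4 axiom.
It corresponds to density: ∀x ∀y (Rxy → ∃z (Rxz ∧ Rzy)).

density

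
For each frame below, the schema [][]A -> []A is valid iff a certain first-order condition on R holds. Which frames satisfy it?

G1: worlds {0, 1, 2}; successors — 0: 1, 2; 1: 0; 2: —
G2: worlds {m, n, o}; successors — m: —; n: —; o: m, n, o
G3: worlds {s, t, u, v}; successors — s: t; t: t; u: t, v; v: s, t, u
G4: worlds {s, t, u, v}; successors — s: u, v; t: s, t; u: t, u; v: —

The schema corresponds to density: forall x forall y (Rxy -> exists z (Rxz & Rzy)).
G1: fails — R01 but no z with R0z and Rz1.
G2: satisfies the condition.
G3: fails — Ruv but no z with Ruz and Rzv.
G4: fails — Rsv but no z with Rsz and Rzv.

G2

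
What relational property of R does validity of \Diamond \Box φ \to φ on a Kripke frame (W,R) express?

This is a form of the B axiom.
Its frame correspondent is symmetry — \forall x \forall y (Rxy \to Ryx).

Symmetry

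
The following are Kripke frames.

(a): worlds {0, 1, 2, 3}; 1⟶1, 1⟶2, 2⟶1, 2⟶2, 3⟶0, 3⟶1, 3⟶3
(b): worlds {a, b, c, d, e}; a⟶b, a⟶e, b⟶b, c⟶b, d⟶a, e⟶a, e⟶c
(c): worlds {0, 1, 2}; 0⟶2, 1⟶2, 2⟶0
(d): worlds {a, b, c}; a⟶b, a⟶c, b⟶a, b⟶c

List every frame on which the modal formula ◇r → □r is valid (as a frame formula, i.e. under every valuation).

Frame correspondent (Sahlqvist): ∀x ∀y ∀z (Rxy ∧ Rxz → y = z) — i.e. partial functionality.
(a): fails — 1 sees both 1 and 2.
(b): fails — a sees both b and e.
(c): holds.
(d): fails — a sees both b and c.

(c)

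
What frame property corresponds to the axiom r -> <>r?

This is frame-equivalent to □r → r (substitute ¬r for r and contrapose).
Suppose □r→r is valid. At any x set V(r)={w : Rxw}. Then □r holds at x, so r holds at x, i.e. Rxx.
The converse is a direct semantic check.
Frame condition: forall x Rxx.

reflexivity: forall x Rxx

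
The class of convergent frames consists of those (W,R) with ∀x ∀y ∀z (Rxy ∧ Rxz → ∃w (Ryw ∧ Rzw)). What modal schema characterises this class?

The condition is convergence. The .2 schema ◇□r → □◇r defines it.
Suppose ◇□r→□◇r is valid. Take Rxy, Rxz and set V(r)={w : Ryw}. Then □r at y so ◇□r at x, so □◇r at x, so ◇r at z, giving w with Rzw and Ryw.

◇□r → □◇r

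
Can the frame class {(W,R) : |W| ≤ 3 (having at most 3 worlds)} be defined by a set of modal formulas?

Not definable by any modal formula

Any modally definable frame class is closed under disjoint unions.
Any modal formula valid on each of 4 disjoint one-world frames is valid on their disjoint union (validity is preserved under disjoint unions). Each one-world frame has |W|=1≤3, but the union has |W|=4.
So the class is not modally definable.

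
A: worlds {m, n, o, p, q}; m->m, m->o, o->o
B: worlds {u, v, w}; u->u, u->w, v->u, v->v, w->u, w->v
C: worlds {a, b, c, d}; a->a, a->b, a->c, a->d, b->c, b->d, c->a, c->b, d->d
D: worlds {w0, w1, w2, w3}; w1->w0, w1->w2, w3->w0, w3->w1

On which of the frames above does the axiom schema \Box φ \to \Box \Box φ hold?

This is the axiom for transitivity; its first-order frame correspondent is \forall x \forall y \forall z (Rxy \wedge Ryz \to Rxz).
A: ✓.
B: fails — Ruw and Rwv but not Ruv.
C: fails — Rbc and Rcb but not Rbb.
D: fails — Rw3w1 and Rw1w2 but not Rw3w2.

A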